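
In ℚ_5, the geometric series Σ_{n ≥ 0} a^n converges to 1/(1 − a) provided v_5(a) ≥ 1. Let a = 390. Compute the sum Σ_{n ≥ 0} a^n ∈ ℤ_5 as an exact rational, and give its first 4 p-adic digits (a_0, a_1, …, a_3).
Σ a^n = 1/(1 − a) = -1/389;  first 4 digits = (1, 3, 4, 1)

v_5(a) = 1 ≥ 1, so the series converges in ℤ_5 to 1/(1 − a) = 1/(1 − 390) = -1/389. Expand this rational in ℤ_5: compute digits iteratively via d_i = x_i mod 5, x_{i+1} = (x_i − d_i)/5. The first 4 digits are (1, 3, 4, 1).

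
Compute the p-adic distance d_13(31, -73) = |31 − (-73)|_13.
d_13(31, -73) = 1/13

Step 1 — x − y = 31 − (-73) = 104. Step 2 — v_13(104) = 1 (factor: 104 = (13^1 · 8); the sign does not affect v_p). Step 3 — |x − y|_13 = 13^{-1} = 1/13.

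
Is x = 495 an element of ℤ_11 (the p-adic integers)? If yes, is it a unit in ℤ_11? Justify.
x ∈ ℤ_11 but not a unit; v_11(x) = 1 > 0

ℤ_11 = {x ∈ ℚ_11 : v_11(x) ≥ 0} and ℤ_11^× = {x ∈ ℤ_11 : v_11(x) = 0}. Here v_11(495) = v_11(num) − v_11(den) = 1; compare against these criteria.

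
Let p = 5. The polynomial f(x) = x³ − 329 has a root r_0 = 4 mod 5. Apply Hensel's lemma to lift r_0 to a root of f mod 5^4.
r_3 = 334 (mod 625)

Hensel: r_{i+1} = r_i − f(r_i)/f′(r_i) mod 5^{i+2}, where f′(x) = 3x². Iterate:
  r_0 = 4 (mod 5)
  r_1 = 9 (mod 25)
  r_2 = 84 (mod 125)
  r_3 = 334 (mod 625)
Final: r = 334 with f(r) ≡ 0 mod 5^4.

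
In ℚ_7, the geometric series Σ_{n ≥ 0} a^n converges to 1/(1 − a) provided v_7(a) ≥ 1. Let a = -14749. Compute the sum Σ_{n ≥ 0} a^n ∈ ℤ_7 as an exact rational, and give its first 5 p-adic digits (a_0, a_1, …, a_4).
Σ a^n = 1/(1 − a) = 1/14750;  first 5 digits = (1, 0, 0, 6, 0)

v_7(a) = 3 ≥ 1, so the series converges in ℤ_7 to 1/(1 − a) = 1/(1 − (-14749)) = 1/14750. Expand this rational in ℤ_7: compute digits iteratively via d_i = x_i mod 7, x_{i+1} = (x_i − d_i)/7. The first 5 digits are (1, 0, 0, 6, 0).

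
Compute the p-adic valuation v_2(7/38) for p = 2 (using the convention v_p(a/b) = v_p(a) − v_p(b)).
v_2(7/38) = -1

Factor powers of 2 from the numerator and denominator of the reduced fraction: 7 = 2^0 · 7 and 38 = 2^1 · 19. Apply v_p(a/b) = v_p(a) − v_p(b): v_2(7/38) = 0 − 1 = -1.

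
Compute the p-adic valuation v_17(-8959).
v_17(-8959) = 2

v_17(n) is the largest exponent k such that 17^k divides n. Factor out: -8959 = -17^2 · 31. (Sign doesn't affect v_p.) So v_17(-8959) = 2.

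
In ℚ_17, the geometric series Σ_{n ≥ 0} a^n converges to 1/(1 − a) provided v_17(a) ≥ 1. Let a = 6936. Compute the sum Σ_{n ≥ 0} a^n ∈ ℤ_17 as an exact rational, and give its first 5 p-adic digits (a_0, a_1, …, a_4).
Σ a^n = 1/(1 − a) = -1/6935;  first 5 digits = (1, 0, 7, 1, 15)

v_17(a) = 2 ≥ 1, so the series converges in ℤ_17 to 1/(1 − a) = 1/(1 − 6936) = -1/6935. Expand this rational in ℤ_17: compute digits iteratively via d_i = x_i mod 17, x_{i+1} = (x_i − d_i)/17. The first 5 digits are (1, 0, 7, 1, 15).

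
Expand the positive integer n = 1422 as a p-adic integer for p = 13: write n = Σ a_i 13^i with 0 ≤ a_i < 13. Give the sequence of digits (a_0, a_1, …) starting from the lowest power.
(a_0, a_1, …) = (5, 5, 8)

Repeated division by 13 gives the digits low-to-high: 1422 = 5 + 5·13^1 + 8·13^2. Digit sequence: (5, 5, 8).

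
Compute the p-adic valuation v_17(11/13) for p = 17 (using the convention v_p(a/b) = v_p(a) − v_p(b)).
v_17(11/13) = 0

Factor powers of 17 from the numerator and denominator of the reduced fraction: 11 = 17^0 · 11 and 13 = 17^0 · 13. Apply v_p(a/b) = v_p(a) − v_p(b): v_17(11/13) = 0 − 0 = 0.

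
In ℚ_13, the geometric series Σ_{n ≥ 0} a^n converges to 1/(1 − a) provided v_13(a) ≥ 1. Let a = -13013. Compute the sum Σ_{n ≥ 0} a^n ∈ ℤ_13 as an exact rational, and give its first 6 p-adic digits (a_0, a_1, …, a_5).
Σ a^n = 1/(1 − a) = 1/13014;  first 6 digits = (1, 0, 1, 7, 0, 1)

v_13(a) = 2 ≥ 1, so the series converges in ℤ_13 to 1/(1 − a) = 1/(1 − (-13013)) = 1/13014. Expand this rational in ℤ_13: compute digits iteratively via d_i = x_i mod 13, x_{i+1} = (x_i − d_i)/13. The first 6 digits are (1, 0, 1, 7, 0, 1).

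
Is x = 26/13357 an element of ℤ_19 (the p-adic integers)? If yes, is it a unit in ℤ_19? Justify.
x ∉ ℤ_19 (v_19(x) = -2 < 0)

ℤ_19 = {x ∈ ℚ_19 : v_19(x) ≥ 0} and ℤ_19^× = {x ∈ ℤ_19 : v_19(x) = 0}. Here v_19(26/13357) = v_19(num) − v_19(den) = -2; compare against these criteria.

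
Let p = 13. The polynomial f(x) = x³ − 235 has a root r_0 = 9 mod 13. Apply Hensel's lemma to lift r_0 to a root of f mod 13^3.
r_2 = 724 (mod 2197)

Hensel: r_{i+1} = r_i − f(r_i)/f′(r_i) mod 13^{i+2}, where f′(x) = 3x². Iterate:
  r_0 = 9 (mod 13)
  r_1 = 48 (mod 169)
  r_2 = 724 (mod 2197)
Final: r = 724 with f(r) ≡ 0 mod 13^3.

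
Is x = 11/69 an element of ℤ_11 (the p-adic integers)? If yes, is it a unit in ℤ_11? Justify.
x ∈ ℤ_11 but not a unit; v_11(x) = 1 > 0

ℤ_11 = {x ∈ ℚ_11 : v_11(x) ≥ 0} and ℤ_11^× = {x ∈ ℤ_11 : v_11(x) = 0}. Here v_11(11/69) = v_11(num) − v_11(den) = 1; compare against these criteria.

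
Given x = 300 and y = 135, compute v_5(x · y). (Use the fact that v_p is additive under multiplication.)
v_5(40500) = 3

v_p(x) = 2 (factor: 300 = 5^2 · 12); v_p(y) = 1 (factor: 135 = 5^1 · 27). Additivity: v_p(xy) = v_p(x) + v_p(y) = 2 + 1 = 3. (Direct check: xy = 40500 = 5^3 · (324).)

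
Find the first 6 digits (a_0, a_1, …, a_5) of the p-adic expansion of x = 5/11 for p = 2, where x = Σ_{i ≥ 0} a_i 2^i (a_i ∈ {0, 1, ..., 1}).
(a_0, …, a_5) = (1, 1, 1, 1, 0, 1)

v_2(5/11) = 0 (numerator and denominator both coprime to 2), so x ∈ ℤ_2^×. Compute digits iteratively via a_i = x_i mod 2, x_{i+1} = (x_i − a_i)/2, with x_0 = x:
  x_0 = 5/11;  a_0 = 1;  x_1 = (x_0 − 1)/2 = -3/11
  x_1 = -3/11;  a_1 = 1;  x_2 = (x_1 − 1)/2 = -7/11
  x_2 = -7/11;  a_2 = 1;  x_3 = (x_2 − 1)/2 = -9/11
  x_3 = -9/11;  a_3 = 1;  x_4 = (x_3 − 1)/2 = -10/11
  x_4 = -10/11;  a_4 = 0;  x_5 = (x_4 − 0)/2 = -5/11
  x_5 = -5/11;  a_5 = 1;  x_6 = (x_5 − 1)/2 = -8/11
Digits: (1, 1, 1, 1, 0, 1).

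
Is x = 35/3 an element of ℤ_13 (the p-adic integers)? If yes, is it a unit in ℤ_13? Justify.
x ∈ ℤ_13^× (unit); v_13(x) = 0

ℤ_13 = {x ∈ ℚ_13 : v_13(x) ≥ 0} and ℤ_13^× = {x ∈ ℤ_13 : v_13(x) = 0}. Here v_13(35/3) = v_13(num) − v_13(den) = 0; compare against these criteria.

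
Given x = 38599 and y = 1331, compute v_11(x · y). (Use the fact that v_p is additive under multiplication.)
v_11(51375269) = 6

v_p(x) = 3 (factor: 38599 = 11^3 · 29); v_p(y) = 3 (factor: 1331 = 11^3 · 1). Additivity: v_p(xy) = v_p(x) + v_p(y) = 3 + 3 = 6. (Direct check: xy = 51375269 = 11^6 · (29).)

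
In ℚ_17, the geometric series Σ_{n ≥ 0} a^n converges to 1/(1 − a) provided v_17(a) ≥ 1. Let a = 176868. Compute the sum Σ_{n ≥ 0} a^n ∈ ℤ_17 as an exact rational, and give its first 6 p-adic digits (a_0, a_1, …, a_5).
Σ a^n = 1/(1 − a) = -1/176867;  first 6 digits = (1, 0, 0, 2, 2, 0)

v_17(a) = 3 ≥ 1, so the series converges in ℤ_17 to 1/(1 − a) = 1/(1 − 176868) = -1/176867. Expand this rational in ℤ_17: compute digits iteratively via d_i = x_i mod 17, x_{i+1} = (x_i − d_i)/17. The first 6 digits are (1, 0, 0, 2, 2, 0).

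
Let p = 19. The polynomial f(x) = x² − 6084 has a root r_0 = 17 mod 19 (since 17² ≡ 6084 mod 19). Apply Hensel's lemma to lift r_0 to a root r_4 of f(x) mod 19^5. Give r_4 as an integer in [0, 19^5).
r_4 = 2476021 (mod 2476099)

Hensel's recurrence: r_{i+1} = r_i − f(r_i)·(f′(r_i))^{-1} mod 19^{i+2}, with f′(x) = 2x. Iterate:
  r_0 = 17 (mod 19)
  r_1 = 283 (mod 361)
  r_2 = 6781 (mod 6859)
  r_3 = 130243 (mod 130321)
  r_4 = 2476021 (mod 2476099)
Final: r_4 = 2476021, and one checks f(r_4) ≡ 0 mod 19^5.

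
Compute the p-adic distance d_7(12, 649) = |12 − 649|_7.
d_7(12, 649) = 1/49

Step 1 — x − y = 12 − 649 = -637. Step 2 — v_7(-637) = 2 (factor: -637 = −(7^2 · 13); the sign does not affect v_p). Step 3 — |x − y|_7 = 7^{-2} = 1/49.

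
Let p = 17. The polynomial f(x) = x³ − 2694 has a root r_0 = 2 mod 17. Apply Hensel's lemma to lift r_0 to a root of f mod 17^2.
r_1 = 274 (mod 289)

Hensel: r_{i+1} = r_i − f(r_i)/f′(r_i) mod 17^{i+2}, where f′(x) = 3x². Iterate:
  r_0 = 2 (mod 17)
  r_1 = 274 (mod 289)
Final: r = 274 with f(r) ≡ 0 mod 17^2.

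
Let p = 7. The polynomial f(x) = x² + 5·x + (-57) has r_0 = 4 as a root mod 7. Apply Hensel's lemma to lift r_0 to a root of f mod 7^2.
r_1 = 32 (mod 49)

Hensel: r_{i+1} = r_i − f(r_i)·(f′(r_i))^{-1} mod 7^{i+2}, f′(x) = 2x + 5. Iterate:
  r_0 = 4 (mod 7)
  r_1 = 32 (mod 49)
Final: r = 32 satisfies f(r) ≡ 0 mod 7^2.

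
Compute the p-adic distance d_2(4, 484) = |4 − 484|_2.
d_2(4, 484) = 1/32

Step 1 — x − y = 4 − 484 = -480. Step 2 — v_2(-480) = 5 (factor: -480 = −(2^5 · 15); the sign does not affect v_p). Step 3 — |x − y|_2 = 2^{-5} = 1/32.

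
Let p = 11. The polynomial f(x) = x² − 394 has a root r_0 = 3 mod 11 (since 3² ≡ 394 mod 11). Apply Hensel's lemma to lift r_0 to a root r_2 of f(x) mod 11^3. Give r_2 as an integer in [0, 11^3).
r_2 = 410 (mod 1331)

Hensel's recurrence: r_{i+1} = r_i − f(r_i)·(f′(r_i))^{-1} mod 11^{i+2}, with f′(x) = 2x. Iterate:
  r_0 = 3 (mod 11)
  r_1 = 47 (mod 121)
  r_2 = 410 (mod 1331)
Final: r_2 = 410, and one checks f(r_2) ≡ 0 mod 11^3.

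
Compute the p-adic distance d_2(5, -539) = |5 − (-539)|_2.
d_2(5, -539) = 1/32

Step 1 — x − y = 5 − (-539) = 544. Step 2 — v_2(544) = 5 (factor: 544 = (2^5 · 17); the sign does not affect v_p). Step 3 — |x − y|_2 = 2^{-5} = 1/32.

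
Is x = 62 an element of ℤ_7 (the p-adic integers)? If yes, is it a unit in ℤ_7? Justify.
x ∈ ℤ_7^× (unit); v_7(x) = 0

ℤ_7 = {x ∈ ℚ_7 : v_7(x) ≥ 0} and ℤ_7^× = {x ∈ ℤ_7 : v_7(x) = 0}. Here v_7(62) = v_7(num) − v_7(den) = 0; compare against these criteria.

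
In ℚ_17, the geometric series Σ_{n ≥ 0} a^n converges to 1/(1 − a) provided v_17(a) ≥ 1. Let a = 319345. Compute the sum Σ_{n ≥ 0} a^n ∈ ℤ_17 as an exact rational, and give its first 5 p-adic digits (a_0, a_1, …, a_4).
Σ a^n = 1/(1 − a) = -1/319344;  first 5 digits = (1, 0, 0, 14, 3)

v_17(a) = 3 ≥ 1, so the series converges in ℤ_17 to 1/(1 − a) = 1/(1 − 319345) = -1/319344. Expand this rational in ℤ_17: compute digits iteratively via d_i = x_i mod 17, x_{i+1} = (x_i − d_i)/17. The first 5 digits are (1, 0, 0, 14, 3).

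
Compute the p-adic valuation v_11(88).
v_11(88) = 1

v_11(n) is the largest exponent k such that 11^k divides n. Factor out: 88 = 11^1 · 8. (Sign doesn't affect v_p.) So v_11(88) = 1.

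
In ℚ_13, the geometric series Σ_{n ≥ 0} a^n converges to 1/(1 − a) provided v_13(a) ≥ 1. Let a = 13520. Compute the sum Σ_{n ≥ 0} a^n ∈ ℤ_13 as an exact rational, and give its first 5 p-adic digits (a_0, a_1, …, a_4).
Σ a^n = 1/(1 − a) = -1/13519;  first 5 digits = (1, 0, 2, 6, 4)

v_13(a) = 2 ≥ 1, so the series converges in ℤ_13 to 1/(1 − a) = 1/(1 − 13520) = -1/13519. Expand this rational in ℤ_13: compute digits iteratively via d_i = x_i mod 13, x_{i+1} = (x_i − d_i)/13. The first 5 digits are (1, 0, 2, 6, 4).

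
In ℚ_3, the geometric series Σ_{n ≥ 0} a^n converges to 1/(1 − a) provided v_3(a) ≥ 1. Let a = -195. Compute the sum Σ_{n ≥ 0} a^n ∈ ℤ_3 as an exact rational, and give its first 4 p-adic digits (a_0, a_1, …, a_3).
Σ a^n = 1/(1 − a) = 1/196;  first 4 digits = (1, 1, 0, 1)

v_3(a) = 1 ≥ 1, so the series converges in ℤ_3 to 1/(1 − a) = 1/(1 − (-195)) = 1/196. Expand this rational in ℤ_3: compute digits iteratively via d_i = x_i mod 3, x_{i+1} = (x_i − d_i)/3. The first 4 digits are (1, 1, 0, 1).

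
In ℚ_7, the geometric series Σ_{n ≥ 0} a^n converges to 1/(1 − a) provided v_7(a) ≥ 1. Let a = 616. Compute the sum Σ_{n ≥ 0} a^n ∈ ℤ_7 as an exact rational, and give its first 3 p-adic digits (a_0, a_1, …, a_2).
Σ a^n = 1/(1 − a) = -1/615;  first 3 digits = (1, 4, 0)

v_7(a) = 1 ≥ 1, so the series converges in ℤ_7 to 1/(1 − a) = 1/(1 − 616) = -1/615. Expand this rational in ℤ_7: compute digits iteratively via d_i = x_i mod 7, x_{i+1} = (x_i − d_i)/7. The first 3 digits are (1, 4, 0).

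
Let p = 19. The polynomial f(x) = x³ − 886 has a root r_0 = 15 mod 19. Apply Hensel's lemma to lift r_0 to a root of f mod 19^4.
r_3 = 17419 (mod 130321)

Hensel: r_{i+1} = r_i − f(r_i)/f′(r_i) mod 19^{i+2}, where f′(x) = 3x². Iterate:
  r_0 = 15 (mod 19)
  r_1 = 91 (mod 361)
  r_2 = 3701 (mod 6859)
  r_3 = 17419 (mod 130321)
Final: r = 17419 with f(r) ≡ 0 mod 19^4.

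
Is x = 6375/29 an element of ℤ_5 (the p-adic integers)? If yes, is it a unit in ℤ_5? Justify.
x ∈ ℤ_5 but not a unit; v_5(x) = 3 > 0

ℤ_5 = {x ∈ ℚ_5 : v_5(x) ≥ 0} and ℤ_5^× = {x ∈ ℤ_5 : v_5(x) = 0}. Here v_5(6375/29) = v_5(num) − v_5(den) = 3; compare against these criteria.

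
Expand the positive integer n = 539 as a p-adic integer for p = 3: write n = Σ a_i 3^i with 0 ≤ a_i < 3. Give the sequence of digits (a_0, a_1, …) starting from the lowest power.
(a_0, a_1, …) = (2, 2, 2, 1, 0, 2)

Repeated division by 3 gives the digits low-to-high: 539 = 2 + 2·3^1 + 2·3^2 + 1·3^3 + 2·3^5. Digit sequence: (2, 2, 2, 1, 0, 2).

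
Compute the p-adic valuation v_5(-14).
v_5(-14) = 0

v_5(n) is the largest exponent k such that 5^k divides n. Factor out: -14 = -5^0 · 14. (Sign doesn't affect v_p.) So v_5(-14) = 0.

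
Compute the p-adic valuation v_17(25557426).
v_17(25557426) = 5

v_17(n) is the largest exponent k such that 17^k divides n. Factor out: 25557426 = 17^5 · 18. (Sign doesn't affect v_p.) So v_17(25557426) = 5.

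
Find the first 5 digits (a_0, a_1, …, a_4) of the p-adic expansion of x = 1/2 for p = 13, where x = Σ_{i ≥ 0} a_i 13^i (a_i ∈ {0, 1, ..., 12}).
(a_0, …, a_4) = (7, 6, 6, 6, 6)

v_13(1/2) = 0 (numerator and denominator both coprime to 13), so x ∈ ℤ_13^×. Compute digits iteratively via a_i = x_i mod 13, x_{i+1} = (x_i − a_i)/13, with x_0 = x:
  x_0 = 1/2;  a_0 = 7;  x_1 = (x_0 − 7)/13 = -1/2
  x_1 = -1/2;  a_1 = 6;  x_2 = (x_1 − 6)/13 = -1/2
  x_2 = -1/2;  a_2 = 6;  x_3 = (x_2 − 6)/13 = -1/2
  x_3 = -1/2;  a_3 = 6;  x_4 = (x_3 − 6)/13 = -1/2
  x_4 = -1/2;  a_4 = 6;  x_5 = (x_4 − 6)/13 = -1/2
Digits: (7, 6, 6, 6, 6).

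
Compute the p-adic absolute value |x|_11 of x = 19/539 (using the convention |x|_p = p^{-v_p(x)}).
|19/539|_11 = 11

Step 1 — compute v_11(x) by factoring powers of 11 out of the numerator and denominator: v_11(19/539) = -1. Step 2 — apply |x|_p = p^{-v_p(x)} = 11^{1} = 11.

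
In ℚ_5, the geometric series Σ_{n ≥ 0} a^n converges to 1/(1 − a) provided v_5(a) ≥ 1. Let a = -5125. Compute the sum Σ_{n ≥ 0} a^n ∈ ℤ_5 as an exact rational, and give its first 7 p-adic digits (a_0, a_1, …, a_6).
Σ a^n = 1/(1 − a) = 1/5126;  first 7 digits = (1, 0, 0, 4, 1, 3, 0)

v_5(a) = 3 ≥ 1, so the series converges in ℤ_5 to 1/(1 − a) = 1/(1 − (-5125)) = 1/5126. Expand this rational in ℤ_5: compute digits iteratively via d_i = x_i mod 5, x_{i+1} = (x_i − d_i)/5. The first 7 digits are (1, 0, 0, 4, 1, 3, 0).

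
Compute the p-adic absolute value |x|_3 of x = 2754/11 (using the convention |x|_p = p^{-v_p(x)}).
|2754/11|_3 = 1/81

Step 1 — compute v_3(x) by factoring powers of 3 out of the numerator and denominator: v_3(2754/11) = 4. Step 2 — apply |x|_p = p^{-v_p(x)} = 3^{-4} = 1/81.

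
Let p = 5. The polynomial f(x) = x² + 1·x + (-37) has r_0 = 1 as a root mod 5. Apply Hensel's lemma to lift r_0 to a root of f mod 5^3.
r_2 = 46 (mod 125)

Hensel: r_{i+1} = r_i − f(r_i)·(f′(r_i))^{-1} mod 5^{i+2}, f′(x) = 2x + 1. Iterate:
  r_0 = 1 (mod 5)
  r_1 = 21 (mod 25)
  r_2 = 46 (mod 125)
Final: r = 46 satisfies f(r) ≡ 0 mod 5^3.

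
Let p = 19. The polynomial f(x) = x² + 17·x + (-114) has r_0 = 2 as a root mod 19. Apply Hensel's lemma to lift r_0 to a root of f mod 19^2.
r_1 = 40 (mod 361)

Hensel: r_{i+1} = r_i − f(r_i)·(f′(r_i))^{-1} mod 19^{i+2}, f′(x) = 2x + 17. Iterate:
  r_0 = 2 (mod 19)
  r_1 = 40 (mod 361)
Final: r = 40 satisfies f(r) ≡ 0 mod 19^2.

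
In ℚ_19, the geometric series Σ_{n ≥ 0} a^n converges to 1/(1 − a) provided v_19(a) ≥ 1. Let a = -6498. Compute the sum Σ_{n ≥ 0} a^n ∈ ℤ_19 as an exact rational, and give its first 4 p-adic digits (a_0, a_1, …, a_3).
Σ a^n = 1/(1 − a) = 1/6499;  first 4 digits = (1, 0, 1, 18)

v_19(a) = 2 ≥ 1, so the series converges in ℤ_19 to 1/(1 − a) = 1/(1 − (-6498)) = 1/6499. Expand this rational in ℤ_19: compute digits iteratively via d_i = x_i mod 19, x_{i+1} = (x_i − d_i)/19. The first 4 digits are (1, 0, 1, 18).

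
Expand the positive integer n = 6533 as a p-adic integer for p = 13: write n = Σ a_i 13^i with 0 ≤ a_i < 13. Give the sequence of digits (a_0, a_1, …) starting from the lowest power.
(a_0, a_1, …) = (7, 8, 12, 2)

Repeated division by 13 gives the digits low-to-high: 6533 = 7 + 8·13^1 + 12·13^2 + 2·13^3. Digit sequence: (7, 8, 12, 2).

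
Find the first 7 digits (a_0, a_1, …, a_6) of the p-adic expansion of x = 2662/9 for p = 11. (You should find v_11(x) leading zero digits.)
(a_0, …, a_6) = (0, 0, 0, 10, 4, 2, 1)

v_11(2662/9) = 3, so a_0 = ... = a_2 = 0. Factor out: x = 11^3 · u with u = 2/9 a unit in ℤ_11. Expand u iteratively via a_{v+i} = u_i mod 11, u_{i+1} = (u_i − a_{v+i})/11:
  u_0 = 2/9;  a_3 = 10;  u_1 = (u_0 − 10)/11 = -8/9
  u_1 = -8/9;  a_4 = 4;  u_2 = (u_1 − 4)/11 = -4/9
  u_2 = -4/9;  a_5 = 2;  u_3 = (u_2 − 2)/11 = -2/9
  u_3 = -2/9;  a_6 = 1;  u_4 = (u_3 − 1)/11 = -1/9
Digits: (0, 0, 0, 10, 4, 2, 1).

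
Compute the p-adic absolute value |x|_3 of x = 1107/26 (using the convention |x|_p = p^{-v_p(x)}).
|1107/26|_3 = 1/27

Step 1 — compute v_3(x) by factoring powers of 3 out of the numerator and denominator: v_3(1107/26) = 3. Step 2 — apply |x|_p = p^{-v_p(x)} = 3^{-3} = 1/27.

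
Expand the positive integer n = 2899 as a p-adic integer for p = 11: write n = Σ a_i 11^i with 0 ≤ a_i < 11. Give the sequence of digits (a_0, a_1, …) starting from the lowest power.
(a_0, a_1, …) = (6, 10, 1, 2)

Repeated division by 11 gives the digits low-to-high: 2899 = 6 + 10·11^1 + 1·11^2 + 2·11^3. Digit sequence: (6, 10, 1, 2).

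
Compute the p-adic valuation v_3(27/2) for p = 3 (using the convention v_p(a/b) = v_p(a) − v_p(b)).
v_3(27/2) = 3

Factor powers of 3 from the numerator and denominator of the reduced fraction: 27 = 3^3 · 1 and 2 = 3^0 · 2. Apply v_p(a/b) = v_p(a) − v_p(b): v_3(27/2) = 3 − 0 = 3.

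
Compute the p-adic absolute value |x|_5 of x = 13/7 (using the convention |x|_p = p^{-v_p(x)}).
|13/7|_5 = 1

Step 1 — compute v_5(x) by factoring powers of 5 out of the numerator and denominator: v_5(13/7) = 0. Step 2 — apply |x|_p = p^{-v_p(x)} = 5^{0} = 1.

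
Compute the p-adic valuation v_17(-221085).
v_17(-221085) = 3

v_17(n) is the largest exponent k such that 17^k divides n. Factor out: -221085 = -17^3 · 45. (Sign doesn't affect v_p.) So v_17(-221085) = 3.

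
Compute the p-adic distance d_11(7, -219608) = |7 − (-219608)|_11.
d_11(7, -219608) = 1/14641

Step 1 — x − y = 7 − (-219608) = 219615. Step 2 — v_11(219615) = 4 (factor: 219615 = (11^4 · 15); the sign does not affect v_p). Step 3 — |x − y|_11 = 11^{-4} = 1/14641.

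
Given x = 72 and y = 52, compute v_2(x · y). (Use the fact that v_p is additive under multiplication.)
v_2(3744) = 5

v_p(x) = 3 (factor: 72 = 2^3 · 9); v_p(y) = 2 (factor: 52 = 2^2 · 13). Additivity: v_p(xy) = v_p(x) + v_p(y) = 3 + 2 = 5. (Direct check: xy = 3744 = 2^5 · (117).)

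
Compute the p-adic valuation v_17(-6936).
v_17(-6936) = 2

v_17(n) is the largest exponent k such that 17^k divides n. Factor out: -6936 = -17^2 · 24. (Sign doesn't affect v_p.) So v_17(-6936) = 2.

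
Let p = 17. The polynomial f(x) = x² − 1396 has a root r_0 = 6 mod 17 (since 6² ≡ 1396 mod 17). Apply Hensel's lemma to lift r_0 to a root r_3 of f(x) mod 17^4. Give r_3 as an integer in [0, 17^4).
r_3 = 38171 (mod 83521)

Hensel's recurrence: r_{i+1} = r_i − f(r_i)·(f′(r_i))^{-1} mod 17^{i+2}, with f′(x) = 2x. Iterate:
  r_0 = 6 (mod 17)
  r_1 = 23 (mod 289)
  r_2 = 3780 (mod 4913)
  r_3 = 38171 (mod 83521)
Final: r_3 = 38171, and one checks f(r_3) ≡ 0 mod 17^4.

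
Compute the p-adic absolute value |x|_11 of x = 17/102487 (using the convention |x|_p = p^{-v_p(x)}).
|17/102487|_11 = 14641

Step 1 — compute v_11(x) by factoring powers of 11 out of the numerator and denominator: v_11(17/102487) = -4. Step 2 — apply |x|_p = p^{-v_p(x)} = 11^{4} = 14641.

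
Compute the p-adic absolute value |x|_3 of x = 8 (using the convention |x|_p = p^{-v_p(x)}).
|8|_3 = 1

Step 1 — compute v_3(x) by factoring powers of 3 out of the numerator and denominator: v_3(8) = 0. Step 2 — apply |x|_p = p^{-v_p(x)} = 3^{0} = 1.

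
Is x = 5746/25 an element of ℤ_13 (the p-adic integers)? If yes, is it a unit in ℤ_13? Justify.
x ∈ ℤ_13 but not a unit; v_13(x) = 2 > 0

ℤ_13 = {x ∈ ℚ_13 : v_13(x) ≥ 0} and ℤ_13^× = {x ∈ ℤ_13 : v_13(x) = 0}. Here v_13(5746/25) = v_13(num) − v_13(den) = 2; compare against these criteria.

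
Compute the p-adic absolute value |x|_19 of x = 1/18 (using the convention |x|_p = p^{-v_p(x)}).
|1/18|_19 = 1

Step 1 — compute v_19(x) by factoring powers of 19 out of the numerator and denominator: v_19(1/18) = 0. Step 2 — apply |x|_p = p^{-v_p(x)} = 19^{0} = 1.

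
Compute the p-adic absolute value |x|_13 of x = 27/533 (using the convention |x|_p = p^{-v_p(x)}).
|27/533|_13 = 13

Step 1 — compute v_13(x) by factoring powers of 13 out of the numerator and denominator: v_13(27/533) = -1. Step 2 — apply |x|_p = p^{-v_p(x)} = 13^{1} = 13.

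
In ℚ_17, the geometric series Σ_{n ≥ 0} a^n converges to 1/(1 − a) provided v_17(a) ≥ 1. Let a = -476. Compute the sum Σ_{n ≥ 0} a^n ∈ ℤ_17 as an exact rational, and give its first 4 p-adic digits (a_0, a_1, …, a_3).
Σ a^n = 1/(1 − a) = 1/477;  first 4 digits = (1, 6, 0, 7)

v_17(a) = 1 ≥ 1, so the series converges in ℤ_17 to 1/(1 − a) = 1/(1 − (-476)) = 1/477. Expand this rational in ℤ_17: compute digits iteratively via d_i = x_i mod 17, x_{i+1} = (x_i − d_i)/17. The first 4 digits are (1, 6, 0, 7).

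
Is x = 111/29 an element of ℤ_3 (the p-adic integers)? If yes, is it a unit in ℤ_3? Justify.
x ∈ ℤ_3 but not a unit; v_3(x) = 1 > 0

ℤ_3 = {x ∈ ℚ_3 : v_3(x) ≥ 0} and ℤ_3^× = {x ∈ ℤ_3 : v_3(x) = 0}. Here v_3(111/29) = v_3(num) − v_3(den) = 1; compare against these criteria.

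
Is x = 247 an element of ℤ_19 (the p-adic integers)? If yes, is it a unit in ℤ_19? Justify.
x ∈ ℤ_19 but not a unit; v_19(x) = 1 > 0

ℤ_19 = {x ∈ ℚ_19 : v_19(x) ≥ 0} and ℤ_19^× = {x ∈ ℤ_19 : v_19(x) = 0}. Here v_19(247) = v_19(num) − v_19(den) = 1; compare against these criteria.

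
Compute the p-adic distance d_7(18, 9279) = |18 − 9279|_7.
d_7(18, 9279) = 1/343

Step 1 — x − y = 18 − 9279 = -9261. Step 2 — v_7(-9261) = 3 (factor: -9261 = −(7^3 · 27); the sign does not affect v_p). Step 3 — |x − y|_7 = 7^{-3} = 1/343.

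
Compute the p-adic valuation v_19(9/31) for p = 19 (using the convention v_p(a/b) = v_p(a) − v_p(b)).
v_19(9/31) = 0

Factor powers of 19 from the numerator and denominator of the reduced fraction: 9 = 19^0 · 9 and 31 = 19^0 · 31. Apply v_p(a/b) = v_p(a) − v_p(b): v_19(9/31) = 0 − 0 = 0.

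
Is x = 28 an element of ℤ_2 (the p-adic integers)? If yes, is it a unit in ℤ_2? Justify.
x ∈ ℤ_2 but not a unit; v_2(x) = 2 > 0

ℤ_2 = {x ∈ ℚ_2 : v_2(x) ≥ 0} and ℤ_2^× = {x ∈ ℤ_2 : v_2(x) = 0}. Here v_2(28) = v_2(num) − v_2(den) = 2; compare against these criteria.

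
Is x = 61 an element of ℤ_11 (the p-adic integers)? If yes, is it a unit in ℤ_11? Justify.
x ∈ ℤ_11^× (unit); v_11(x) = 0

ℤ_11 = {x ∈ ℚ_11 : v_11(x) ≥ 0} and ℤ_11^× = {x ∈ ℤ_11 : v_11(x) = 0}. Here v_11(61) = v_11(num) − v_11(den) = 0; compare against these criteria.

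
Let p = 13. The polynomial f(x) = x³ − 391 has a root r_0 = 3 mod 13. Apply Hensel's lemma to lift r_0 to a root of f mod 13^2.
r_1 = 29 (mod 169)

Hensel: r_{i+1} = r_i − f(r_i)/f′(r_i) mod 13^{i+2}, where f′(x) = 3x². Iterate:
  r_0 = 3 (mod 13)
  r_1 = 29 (mod 169)
Final: r = 29 with f(r) ≡ 0 mod 13^2.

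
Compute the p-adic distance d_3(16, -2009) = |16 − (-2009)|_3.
d_3(16, -2009) = 1/81

Step 1 — x − y = 16 − (-2009) = 2025. Step 2 — v_3(2025) = 4 (factor: 2025 = (3^4 · 25); the sign does not affect v_p). Step 3 — |x − y|_3 = 3^{-4} = 1/81.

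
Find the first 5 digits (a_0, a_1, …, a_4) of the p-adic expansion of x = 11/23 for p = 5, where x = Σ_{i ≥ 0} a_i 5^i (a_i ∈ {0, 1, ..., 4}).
(a_0, …, a_4) = (2, 1, 3, 0, 4)

v_5(11/23) = 0 (numerator and denominator both coprime to 5), so x ∈ ℤ_5^×. Compute digits iteratively via a_i = x_i mod 5, x_{i+1} = (x_i − a_i)/5, with x_0 = x:
  x_0 = 11/23;  a_0 = 2;  x_1 = (x_0 − 2)/5 = -7/23
  x_1 = -7/23;  a_1 = 1;  x_2 = (x_1 − 1)/5 = -6/23
  x_2 = -6/23;  a_2 = 3;  x_3 = (x_2 − 3)/5 = -15/23
  x_3 = -15/23;  a_3 = 0;  x_4 = (x_3 − 0)/5 = -3/23
  x_4 = -3/23;  a_4 = 4;  x_5 = (x_4 − 4)/5 = -19/23
Digits: (2, 1, 3, 0, 4).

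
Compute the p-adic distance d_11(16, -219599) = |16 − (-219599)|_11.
d_11(16, -219599) = 1/14641

Step 1 — x − y = 16 − (-219599) = 219615. Step 2 — v_11(219615) = 4 (factor: 219615 = (11^4 · 15); the sign does not affect v_p). Step 3 — |x − y|_11 = 11^{-4} = 1/14641.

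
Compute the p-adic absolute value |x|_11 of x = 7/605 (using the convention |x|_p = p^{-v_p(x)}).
|7/605|_11 = 121

Step 1 — compute v_11(x) by factoring powers of 11 out of the numerator and denominator: v_11(7/605) = -2. Step 2 — apply |x|_p = p^{-v_p(x)} = 11^{2} = 121.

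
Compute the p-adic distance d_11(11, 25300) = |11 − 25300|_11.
d_11(11, 25300) = 1/1331

Step 1 — x − y = 11 − 25300 = -25289. Step 2 — v_11(-25289) = 3 (factor: -25289 = −(11^3 · 19); the sign does not affect v_p). Step 3 — |x − y|_11 = 11^{-3} = 1/1331.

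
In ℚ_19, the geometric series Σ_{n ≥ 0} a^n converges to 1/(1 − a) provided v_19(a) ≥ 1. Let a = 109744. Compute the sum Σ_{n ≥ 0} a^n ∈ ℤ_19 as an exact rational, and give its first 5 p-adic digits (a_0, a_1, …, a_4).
Σ a^n = 1/(1 − a) = -1/109743;  first 5 digits = (1, 0, 0, 16, 0)

v_19(a) = 3 ≥ 1, so the series converges in ℤ_19 to 1/(1 − a) = 1/(1 − 109744) = -1/109743. Expand this rational in ℤ_19: compute digits iteratively via d_i = x_i mod 19, x_{i+1} = (x_i − d_i)/19. The first 5 digits are (1, 0, 0, 16, 0).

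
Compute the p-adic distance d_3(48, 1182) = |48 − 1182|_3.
d_3(48, 1182) = 1/81

Step 1 — x − y = 48 − 1182 = -1134. Step 2 — v_3(-1134) = 4 (factor: -1134 = −(3^4 · 14); the sign does not affect v_p). Step 3 — |x − y|_3 = 3^{-4} = 1/81.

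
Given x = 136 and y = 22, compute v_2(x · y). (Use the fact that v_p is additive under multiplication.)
v_2(2992) = 4

v_p(x) = 3 (factor: 136 = 2^3 · 17); v_p(y) = 1 (factor: 22 = 2^1 · 11). Additivity: v_p(xy) = v_p(x) + v_p(y) = 3 + 1 = 4. (Direct check: xy = 2992 = 2^4 · (187).)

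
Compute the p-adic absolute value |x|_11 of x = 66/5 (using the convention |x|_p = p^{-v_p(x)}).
|66/5|_11 = 1/11

Step 1 — compute v_11(x) by factoring powers of 11 out of the numerator and denominator: v_11(66/5) = 1. Step 2 — apply |x|_p = p^{-v_p(x)} = 11^{-1} = 1/11.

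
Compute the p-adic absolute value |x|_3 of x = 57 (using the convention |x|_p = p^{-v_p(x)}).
|57|_3 = 1/3

Step 1 — compute v_3(x) by factoring powers of 3 out of the numerator and denominator: v_3(57) = 1. Step 2 — apply |x|_p = p^{-v_p(x)} = 3^{-1} = 1/3.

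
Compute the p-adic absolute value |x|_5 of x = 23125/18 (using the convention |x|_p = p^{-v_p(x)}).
|23125/18|_5 = 1/625

Step 1 — compute v_5(x) by factoring powers of 5 out of the numerator and denominator: v_5(23125/18) = 4. Step 2 — apply |x|_p = p^{-v_p(x)} = 5^{-4} = 1/625.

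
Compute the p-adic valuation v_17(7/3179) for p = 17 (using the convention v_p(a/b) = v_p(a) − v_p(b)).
v_17(7/3179) = -2

Factor powers of 17 from the numerator and denominator of the reduced fraction: 7 = 17^0 · 7 and 3179 = 17^2 · 11. Apply v_p(a/b) = v_p(a) − v_p(b): v_17(7/3179) = 0 − 2 = -2.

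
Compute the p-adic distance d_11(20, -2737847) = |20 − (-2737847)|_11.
d_11(20, -2737847) = 1/161051

Step 1 — x − y = 20 − (-2737847) = 2737867. Step 2 — v_11(2737867) = 5 (factor: 2737867 = (11^5 · 17); the sign does not affect v_p). Step 3 — |x − y|_11 = 11^{-5} = 1/161051.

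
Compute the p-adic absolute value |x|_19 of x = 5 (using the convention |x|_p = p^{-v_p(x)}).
|5|_19 = 1

Step 1 — compute v_19(x) by factoring powers of 19 out of the numerator and denominator: v_19(5) = 0. Step 2 — apply |x|_p = p^{-v_p(x)} = 19^{0} = 1.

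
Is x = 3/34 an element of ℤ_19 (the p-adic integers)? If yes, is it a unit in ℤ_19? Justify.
x ∈ ℤ_19^× (unit); v_19(x) = 0

ℤ_19 = {x ∈ ℚ_19 : v_19(x) ≥ 0} and ℤ_19^× = {x ∈ ℤ_19 : v_19(x) = 0}. Here v_19(3/34) = v_19(num) − v_19(den) = 0; compare against these criteria.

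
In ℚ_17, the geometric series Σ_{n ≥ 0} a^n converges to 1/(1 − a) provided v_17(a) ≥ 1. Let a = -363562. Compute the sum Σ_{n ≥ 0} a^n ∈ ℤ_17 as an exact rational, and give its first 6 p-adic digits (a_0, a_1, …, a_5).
Σ a^n = 1/(1 − a) = 1/363563;  first 6 digits = (1, 0, 0, 11, 12, 16)

v_17(a) = 3 ≥ 1, so the series converges in ℤ_17 to 1/(1 − a) = 1/(1 − (-363562)) = 1/363563. Expand this rational in ℤ_17: compute digits iteratively via d_i = x_i mod 17, x_{i+1} = (x_i − d_i)/17. The first 6 digits are (1, 0, 0, 11, 12, 16).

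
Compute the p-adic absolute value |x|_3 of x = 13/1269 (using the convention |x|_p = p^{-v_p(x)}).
|13/1269|_3 = 27

Step 1 — compute v_3(x) by factoring powers of 3 out of the numerator and denominator: v_3(13/1269) = -3. Step 2 — apply |x|_p = p^{-v_p(x)} = 3^{3} = 27.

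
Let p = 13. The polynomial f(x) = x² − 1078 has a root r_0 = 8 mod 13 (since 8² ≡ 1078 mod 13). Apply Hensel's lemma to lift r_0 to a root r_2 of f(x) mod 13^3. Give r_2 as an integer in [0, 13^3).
r_2 = 346 (mod 2197)

Hensel's recurrence: r_{i+1} = r_i − f(r_i)·(f′(r_i))^{-1} mod 13^{i+2}, with f′(x) = 2x. Iterate:
  r_0 = 8 (mod 13)
  r_1 = 8 (mod 169)
  r_2 = 346 (mod 2197)
Final: r_2 = 346, and one checks f(r_2) ≡ 0 mod 13^3.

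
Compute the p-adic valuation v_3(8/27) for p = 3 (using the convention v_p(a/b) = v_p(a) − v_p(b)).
v_3(8/27) = -3

Factor powers of 3 from the numerator and denominator of the reduced fraction: 8 = 3^0 · 8 and 27 = 3^3 · 1. Apply v_p(a/b) = v_p(a) − v_p(b): v_3(8/27) = 0 − 3 = -3.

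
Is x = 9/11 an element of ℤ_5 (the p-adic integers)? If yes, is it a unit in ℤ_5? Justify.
x ∈ ℤ_5^× (unit); v_5(x) = 0

ℤ_5 = {x ∈ ℚ_5 : v_5(x) ≥ 0} and ℤ_5^× = {x ∈ ℤ_5 : v_5(x) = 0}. Here v_5(9/11) = v_5(num) − v_5(den) = 0; compare against these criteria.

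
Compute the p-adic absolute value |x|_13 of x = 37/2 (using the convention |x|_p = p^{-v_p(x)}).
|37/2|_13 = 1

Step 1 — compute v_13(x) by factoring powers of 13 out of the numerator and denominator: v_13(37/2) = 0. Step 2 — apply |x|_p = p^{-v_p(x)} = 13^{0} = 1.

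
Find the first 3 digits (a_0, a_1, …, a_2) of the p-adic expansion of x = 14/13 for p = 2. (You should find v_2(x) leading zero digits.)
(a_0, …, a_2) = (0, 1, 1)

v_2(14/13) = 1, so a_0 = ... = a_0 = 0. Factor out: x = 2^1 · u with u = 7/13 a unit in ℤ_2. Expand u iteratively via a_{v+i} = u_i mod 2, u_{i+1} = (u_i − a_{v+i})/2:
  u_0 = 7/13;  a_1 = 1;  u_1 = (u_0 − 1)/2 = -3/13
  u_1 = -3/13;  a_2 = 1;  u_2 = (u_1 − 1)/2 = -8/13
Digits: (0, 1, 1).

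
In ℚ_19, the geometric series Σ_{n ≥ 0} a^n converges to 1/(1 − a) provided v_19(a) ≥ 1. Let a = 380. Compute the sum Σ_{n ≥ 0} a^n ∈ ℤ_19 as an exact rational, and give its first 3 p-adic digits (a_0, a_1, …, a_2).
Σ a^n = 1/(1 − a) = -1/379;  first 3 digits = (1, 1, 2)

v_19(a) = 1 ≥ 1, so the series converges in ℤ_19 to 1/(1 − a) = 1/(1 − 380) = -1/379. Expand this rational in ℤ_19: compute digits iteratively via d_i = x_i mod 19, x_{i+1} = (x_i − d_i)/19. The first 3 digits are (1, 1, 2).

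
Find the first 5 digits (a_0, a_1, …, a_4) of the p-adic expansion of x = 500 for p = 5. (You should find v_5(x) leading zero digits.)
(a_0, …, a_4) = (0, 0, 0, 4, 0)

v_5(500) = 3, so a_0 = ... = a_2 = 0. Factor out: x = 5^3 · u with u = 4 a unit in ℤ_5. Expand u iteratively via a_{v+i} = u_i mod 5, u_{i+1} = (u_i − a_{v+i})/5:
  u_0 = 4;  a_3 = 4;  u_1 = (u_0 − 4)/5 = 0
  u_1 = 0;  a_4 = 0;  u_2 = (u_1 − 0)/5 = 0
Digits: (0, 0, 0, 4, 0).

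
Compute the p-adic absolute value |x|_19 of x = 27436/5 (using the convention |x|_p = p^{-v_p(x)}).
|27436/5|_19 = 1/6859

Step 1 — compute v_19(x) by factoring powers of 19 out of the numerator and denominator: v_19(27436/5) = 3. Step 2 — apply |x|_p = p^{-v_p(x)} = 19^{-3} = 1/6859.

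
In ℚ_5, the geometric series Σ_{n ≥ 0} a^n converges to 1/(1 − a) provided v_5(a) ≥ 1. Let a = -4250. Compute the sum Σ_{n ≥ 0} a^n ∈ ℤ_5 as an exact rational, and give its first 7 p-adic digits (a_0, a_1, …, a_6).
Σ a^n = 1/(1 − a) = 1/4251;  first 7 digits = (1, 0, 0, 1, 3, 3, 0)

v_5(a) = 3 ≥ 1, so the series converges in ℤ_5 to 1/(1 − a) = 1/(1 − (-4250)) = 1/4251. Expand this rational in ℤ_5: compute digits iteratively via d_i = x_i mod 5, x_{i+1} = (x_i − d_i)/5. The first 7 digits are (1, 0, 0, 1, 3, 3, 0).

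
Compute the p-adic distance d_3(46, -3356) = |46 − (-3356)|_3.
d_3(46, -3356) = 1/243

Step 1 — x − y = 46 − (-3356) = 3402. Step 2 — v_3(3402) = 5 (factor: 3402 = (3^5 · 14); the sign does not affect v_p). Step 3 — |x − y|_3 = 3^{-5} = 1/243.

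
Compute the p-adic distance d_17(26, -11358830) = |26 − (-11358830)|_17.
d_17(26, -11358830) = 1/1419857

Step 1 — x − y = 26 − (-11358830) = 11358856. Step 2 — v_17(11358856) = 5 (factor: 11358856 = (17^5 · 8); the sign does not affect v_p). Step 3 — |x − y|_17 = 17^{-5} = 1/1419857.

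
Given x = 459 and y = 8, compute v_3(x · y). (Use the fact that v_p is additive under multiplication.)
v_3(3672) = 3

v_p(x) = 3 (factor: 459 = 3^3 · 17); v_p(y) = 0 (factor: 8 = 3^0 · 8). Additivity: v_p(xy) = v_p(x) + v_p(y) = 3 + 0 = 3. (Direct check: xy = 3672 = 3^3 · (136).)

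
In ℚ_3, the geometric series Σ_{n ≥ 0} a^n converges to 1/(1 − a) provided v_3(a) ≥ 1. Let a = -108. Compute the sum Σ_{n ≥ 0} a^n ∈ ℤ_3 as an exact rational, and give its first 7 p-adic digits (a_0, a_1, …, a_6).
Σ a^n = 1/(1 − a) = 1/109;  first 7 digits = (1, 0, 0, 2, 1, 2, 0)

v_3(a) = 3 ≥ 1, so the series converges in ℤ_3 to 1/(1 − a) = 1/(1 − (-108)) = 1/109. Expand this rational in ℤ_3: compute digits iteratively via d_i = x_i mod 3, x_{i+1} = (x_i − d_i)/3. The first 7 digits are (1, 0, 0, 2, 1, 2, 0).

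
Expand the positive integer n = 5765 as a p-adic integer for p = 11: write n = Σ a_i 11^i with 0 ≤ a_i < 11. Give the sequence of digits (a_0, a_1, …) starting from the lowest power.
(a_0, a_1, …) = (1, 7, 3, 4)

Repeated division by 11 gives the digits low-to-high: 5765 = 1 + 7·11^1 + 3·11^2 + 4·11^3. Digit sequence: (1, 7, 3, 4).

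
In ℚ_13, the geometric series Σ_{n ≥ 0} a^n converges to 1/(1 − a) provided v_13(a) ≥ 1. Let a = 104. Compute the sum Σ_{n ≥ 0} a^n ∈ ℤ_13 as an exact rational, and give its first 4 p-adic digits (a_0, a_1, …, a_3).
Σ a^n = 1/(1 − a) = -1/103;  first 4 digits = (1, 8, 12, 9)

v_13(a) = 1 ≥ 1, so the series converges in ℤ_13 to 1/(1 − a) = 1/(1 − 104) = -1/103. Expand this rational in ℤ_13: compute digits iteratively via d_i = x_i mod 13, x_{i+1} = (x_i − d_i)/13. The first 4 digits are (1, 8, 12, 9).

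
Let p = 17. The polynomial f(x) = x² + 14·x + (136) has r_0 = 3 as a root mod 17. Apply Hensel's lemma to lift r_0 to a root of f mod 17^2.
r_1 = 37 (mod 289)

Hensel: r_{i+1} = r_i − f(r_i)·(f′(r_i))^{-1} mod 17^{i+2}, f′(x) = 2x + 14. Iterate:
  r_0 = 3 (mod 17)
  r_1 = 37 (mod 289)
Final: r = 37 satisfies f(r) ≡ 0 mod 17^2.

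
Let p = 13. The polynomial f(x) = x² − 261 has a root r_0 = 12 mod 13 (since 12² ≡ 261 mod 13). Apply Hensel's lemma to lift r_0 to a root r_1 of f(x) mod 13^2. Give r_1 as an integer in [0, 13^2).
r_1 = 38 (mod 169)

Hensel's recurrence: r_{i+1} = r_i − f(r_i)·(f′(r_i))^{-1} mod 13^{i+2}, with f′(x) = 2x. Iterate:
  r_0 = 12 (mod 13)
  r_1 = 38 (mod 169)
Final: r_1 = 38, and one checks f(r_1) ≡ 0 mod 13^2.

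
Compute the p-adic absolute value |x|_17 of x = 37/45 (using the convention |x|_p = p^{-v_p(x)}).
|37/45|_17 = 1

Step 1 — compute v_17(x) by factoring powers of 17 out of the numerator and denominator: v_17(37/45) = 0. Step 2 — apply |x|_p = p^{-v_p(x)} = 17^{0} = 1.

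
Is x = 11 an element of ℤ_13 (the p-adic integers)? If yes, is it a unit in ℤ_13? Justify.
x ∈ ℤ_13^× (unit); v_13(x) = 0

ℤ_13 = {x ∈ ℚ_13 : v_13(x) ≥ 0} and ℤ_13^× = {x ∈ ℤ_13 : v_13(x) = 0}. Here v_13(11) = v_13(num) − v_13(den) = 0; compare against these criteria.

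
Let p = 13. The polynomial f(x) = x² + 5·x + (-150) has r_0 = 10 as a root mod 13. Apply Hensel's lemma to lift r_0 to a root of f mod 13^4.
r_3 = 10 (mod 28561)

Hensel: r_{i+1} = r_i − f(r_i)·(f′(r_i))^{-1} mod 13^{i+2}, f′(x) = 2x + 5. Iterate:
  r_0 = 10 (mod 13)
  r_1 = 10 (mod 169)
  r_2 = 10 (mod 2197)
  r_3 = 10 (mod 28561)
Final: r = 10 satisfies f(r) ≡ 0 mod 13^4.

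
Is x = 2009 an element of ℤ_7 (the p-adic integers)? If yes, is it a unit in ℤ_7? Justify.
x ∈ ℤ_7 but not a unit; v_7(x) = 2 > 0

ℤ_7 = {x ∈ ℚ_7 : v_7(x) ≥ 0} and ℤ_7^× = {x ∈ ℤ_7 : v_7(x) = 0}. Here v_7(2009) = v_7(num) − v_7(den) = 2; compare against these criteria.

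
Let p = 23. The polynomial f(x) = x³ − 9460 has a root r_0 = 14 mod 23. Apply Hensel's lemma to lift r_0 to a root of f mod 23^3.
r_2 = 6431 (mod 12167)

Hensel: r_{i+1} = r_i − f(r_i)/f′(r_i) mod 23^{i+2}, where f′(x) = 3x². Iterate:
  r_0 = 14 (mod 23)
  r_1 = 83 (mod 529)
  r_2 = 6431 (mod 12167)
Final: r = 6431 with f(r) ≡ 0 mod 23^3.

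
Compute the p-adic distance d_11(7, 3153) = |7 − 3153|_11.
d_11(7, 3153) = 1/121

Step 1 — x − y = 7 − 3153 = -3146. Step 2 — v_11(-3146) = 2 (factor: -3146 = −(11^2 · 26); the sign does not affect v_p). Step 3 — |x − y|_11 = 11^{-2} = 1/121.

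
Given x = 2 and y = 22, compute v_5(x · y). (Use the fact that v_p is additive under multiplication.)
v_5(44) = 0

v_p(x) = 0 (factor: 2 = 5^0 · 2); v_p(y) = 0 (factor: 22 = 5^0 · 22). Additivity: v_p(xy) = v_p(x) + v_p(y) = 0 + 0 = 0. (Direct check: xy = 44 = 5^0 · (44).)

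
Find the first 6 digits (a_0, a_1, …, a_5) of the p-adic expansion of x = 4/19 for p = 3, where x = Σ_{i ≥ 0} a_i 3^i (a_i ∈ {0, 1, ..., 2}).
(a_0, …, a_5) = (1, 1, 1, 0, 0, 2)

v_3(4/19) = 0 (numerator and denominator both coprime to 3), so x ∈ ℤ_3^×. Compute digits iteratively via a_i = x_i mod 3, x_{i+1} = (x_i − a_i)/3, with x_0 = x:
  x_0 = 4/19;  a_0 = 1;  x_1 = (x_0 − 1)/3 = -5/19
  x_1 = -5/19;  a_1 = 1;  x_2 = (x_1 − 1)/3 = -8/19
  x_2 = -8/19;  a_2 = 1;  x_3 = (x_2 − 1)/3 = -9/19
  x_3 = -9/19;  a_3 = 0;  x_4 = (x_3 − 0)/3 = -3/19
  x_4 = -3/19;  a_4 = 0;  x_5 = (x_4 − 0)/3 = -1/19
  x_5 = -1/19;  a_5 = 2;  x_6 = (x_5 − 2)/3 = -13/19
Digits: (1, 1, 1, 0, 0, 2).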